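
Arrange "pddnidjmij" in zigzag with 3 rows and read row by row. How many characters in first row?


Zigzag "pddnidjmij" into 3 rows:
Placing characters:
  'p' => row 0
  'd' => row 1
  'd' => row 2
  'n' => row 1
  'i' => row 0
  'd' => row 1
  'j' => row 2
  'm' => row 1
  'i' => row 0
  'j' => row 1
Rows:
  Row 0: "pii"
  Row 1: "dndmj"
  Row 2: "dj"
First row length: 3

3


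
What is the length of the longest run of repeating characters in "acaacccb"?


Input: "acaacccb"
Scanning for longest run:
  Position 1 ('c'): new char, reset run to 1
  Position 2 ('a'): new char, reset run to 1
  Position 3 ('a'): continues run of 'a', length=2
  Position 4 ('c'): new char, reset run to 1
  Position 5 ('c'): continues run of 'c', length=2
  Position 6 ('c'): continues run of 'c', length=3
  Position 7 ('b'): new char, reset run to 1
Longest run: 'c' with length 3

3


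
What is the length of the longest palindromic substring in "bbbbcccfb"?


Input: "bbbbcccfb"
Checking substrings for palindromes:
  [0:4] "bbbb" (len 4) => palindrome
  [0:3] "bbb" (len 3) => palindrome
  [1:4] "bbb" (len 3) => palindrome
  [4:7] "ccc" (len 3) => palindrome
  [0:2] "bb" (len 2) => palindrome
  [1:3] "bb" (len 2) => palindrome
Longest palindromic substring: "bbbb" with length 4

4


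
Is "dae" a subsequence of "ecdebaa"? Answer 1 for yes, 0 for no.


Check if "dae" is a subsequence of "ecdebaa"
Greedy scan:
  Position 0 ('e'): no match needed
  Position 1 ('c'): no match needed
  Position 2 ('d'): matches sub[0] = 'd'
  Position 3 ('e'): no match needed
  Position 4 ('b'): no match needed
  Position 5 ('a'): matches sub[1] = 'a'
  Position 6 ('a'): no match needed
Only matched 2/3 characters => not a subsequence

0


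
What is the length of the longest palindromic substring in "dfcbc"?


Input: "dfcbc"
Checking substrings for palindromes:
  [2:5] "cbc" (len 3) => palindrome
Longest palindromic substring: "cbc" with length 3

3


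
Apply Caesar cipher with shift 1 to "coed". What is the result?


Caesar cipher: shift "coed" by 1
  'c' (pos 2) + 1 = pos 3 = 'd'
  'o' (pos 14) + 1 = pos 15 = 'p'
  'e' (pos 4) + 1 = pos 5 = 'f'
  'd' (pos 3) + 1 = pos 4 = 'e'
Result: dpfe

dpfe


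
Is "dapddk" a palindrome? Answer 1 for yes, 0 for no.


Input: dapddk
Reversed: kddpad
  Compare pos 0 ('d') with pos 5 ('k'): MISMATCH
  Compare pos 1 ('a') with pos 4 ('d'): MISMATCH
  Compare pos 2 ('p') with pos 3 ('d'): MISMATCH
Result: not a palindrome

0


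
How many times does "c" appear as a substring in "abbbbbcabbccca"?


Searching for "c" in "abbbbbcabbccca"
Scanning each position:
  Position 0: "a" => no
  Position 1: "b" => no
  Position 2: "b" => no
  Position 3: "b" => no
  Position 4: "b" => no
  Position 5: "b" => no
  Position 6: "c" => MATCH
  Position 7: "a" => no
  Position 8: "b" => no
  Position 9: "b" => no
  Position 10: "c" => MATCH
  Position 11: "c" => MATCH
  Position 12: "c" => MATCH
  Position 13: "a" => no
Total occurrences: 4

4


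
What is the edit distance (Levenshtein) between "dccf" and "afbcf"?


Computing edit distance: "dccf" -> "afbcf"
DP table:
           a    f    b    c    f
      0    1    2    3    4    5
  d   1    1    2    3    4    5
  c   2    2    2    3    3    4
  c   3    3    3    3    3    4
  f   4    4    3    4    4    3
Edit distance = dp[4][5] = 3

3


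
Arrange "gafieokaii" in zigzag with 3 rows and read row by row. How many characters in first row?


Zigzag "gafieokaii" into 3 rows:
Placing characters:
  'g' => row 0
  'a' => row 1
  'f' => row 2
  'i' => row 1
  'e' => row 0
  'o' => row 1
  'k' => row 2
  'a' => row 1
  'i' => row 0
  'i' => row 1
Rows:
  Row 0: "gei"
  Row 1: "aioai"
  Row 2: "fk"
First row length: 3

3


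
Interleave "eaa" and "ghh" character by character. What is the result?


Interleaving "eaa" and "ghh":
  Position 0: 'e' from first, 'g' from second => "eg"
  Position 1: 'a' from first, 'h' from second => "ah"
  Position 2: 'a' from first, 'h' from second => "ah"
Result: egahah

egahah


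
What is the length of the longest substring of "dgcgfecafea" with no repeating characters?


Input: "dgcgfecafea"
Sliding window (track last position of each char):
  Position 0 ('d'): window [0,0] length 1 -- new best
  Position 1 ('g'): window [0,1] length 2 -- new best
  Position 2 ('c'): window [0,2] length 3 -- new best
  Position 3 ('g'): repeat (last at 1), move window start to 2
  Position 3 ('g'): window [2,3] length 2
  Position 4 ('f'): window [2,4] length 3
  Position 5 ('e'): window [2,5] length 4 -- new best
  Position 6 ('c'): repeat (last at 2), move window start to 3
  Position 6 ('c'): window [3,6] length 4
  Position 7 ('a'): window [3,7] length 5 -- new best
  Position 8 ('f'): repeat (last at 4), move window start to 5
  Position 8 ('f'): window [5,8] length 4
  Position 9 ('e'): repeat (last at 5), move window start to 6
  Position 9 ('e'): window [6,9] length 4
  Position 10 ('a'): repeat (last at 7), move window start to 8
  Position 10 ('a'): window [8,10] length 3
Longest substring with no repeats: "gfeca" with length 5

5


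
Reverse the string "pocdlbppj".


Input: pocdlbppj
Reading characters right to left:
  Position 8: 'j'
  Position 7: 'p'
  Position 6: 'p'
  Position 5: 'b'
  Position 4: 'l'
  Position 3: 'd'
  Position 2: 'c'
  Position 1: 'o'
  Position 0: 'p'
Reversed: jppbldcop

jppbldcop


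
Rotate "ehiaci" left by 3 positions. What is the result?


Input: "ehiaci", rotate left by 3
First 3 characters: "ehi"
Remaining characters: "aci"
Concatenate remaining + first: "aci" + "ehi" = "aciehi"

aciehi


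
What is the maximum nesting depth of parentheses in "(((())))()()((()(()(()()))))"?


Input: "(((())))()()((()(()(()()))))"
Tracking depth:
  Position 0 '(': depth becomes 1
  Position 1 '(': depth becomes 2
  Position 2 '(': depth becomes 3
  Position 3 '(': depth becomes 4
  Position 4 ')': depth becomes 3
  Position 5 ')': depth becomes 2
  Position 6 ')': depth becomes 1
  Position 7 ')': depth becomes 0
  Position 8 '(': depth becomes 1
  Position 9 ')': depth becomes 0
  Position 10 '(': depth becomes 1
  Position 11 ')': depth becomes 0
  Position 12 '(': depth becomes 1
  Position 13 '(': depth becomes 2
  Position 14 '(': depth becomes 3
  Position 15 ')': depth becomes 2
  Position 16 '(': depth becomes 3
  Position 17 '(': depth becomes 4
  Position 18 ')': depth becomes 3
  Position 19 '(': depth becomes 4
  Position 20 '(': depth becomes 5
  Position 21 ')': depth becomes 4
  Position 22 '(': depth becomes 5
  Position 23 ')': depth becomes 4
  Position 24 ')': depth becomes 3
  Position 25 ')': depth becomes 2
  Position 26 ')': depth becomes 1
  Position 27 ')': depth becomes 0
Maximum depth reached: 5

5


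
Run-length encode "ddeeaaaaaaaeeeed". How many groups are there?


Input: ddeeaaaaaaaeeeed
Scanning for consecutive runs:
  Group 1: 'd' x 2 (positions 0-1)
  Group 2: 'e' x 2 (positions 2-3)
  Group 3: 'a' x 7 (positions 4-10)
  Group 4: 'e' x 4 (positions 11-14)
  Group 5: 'd' x 1 (positions 15-15)
Total groups: 5

5


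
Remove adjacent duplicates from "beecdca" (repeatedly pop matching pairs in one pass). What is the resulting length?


Input: beecdca
Stack-based adjacent duplicate removal:
  Read 'b': push. Stack: b
  Read 'e': push. Stack: be
  Read 'e': matches stack top 'e' => pop. Stack: b
  Read 'c': push. Stack: bc
  Read 'd': push. Stack: bcd
  Read 'c': push. Stack: bcdc
  Read 'a': push. Stack: bcdca
Final stack: "bcdca" (length 5)

5


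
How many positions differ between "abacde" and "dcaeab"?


Comparing "abacde" and "dcaeab" position by position:
  Position 0: 'a' vs 'd' => DIFFER
  Position 1: 'b' vs 'c' => DIFFER
  Position 2: 'a' vs 'a' => same
  Position 3: 'c' vs 'e' => DIFFER
  Position 4: 'd' vs 'a' => DIFFER
  Position 5: 'e' vs 'b' => DIFFER
Positions that differ: 5

5


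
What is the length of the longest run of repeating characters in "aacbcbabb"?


Input: "aacbcbabb"
Scanning for longest run:
  Position 1 ('a'): continues run of 'a', length=2
  Position 2 ('c'): new char, reset run to 1
  Position 3 ('b'): new char, reset run to 1
  Position 4 ('c'): new char, reset run to 1
  Position 5 ('b'): new char, reset run to 1
  Position 6 ('a'): new char, reset run to 1
  Position 7 ('b'): new char, reset run to 1
  Position 8 ('b'): continues run of 'b', length=2
Longest run: 'a' with length 2

2


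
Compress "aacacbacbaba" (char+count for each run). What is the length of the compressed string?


Input: aacacbacbaba
Runs:
  'a' x 2 => "a2"
  'c' x 1 => "c1"
  'a' x 1 => "a1"
  'c' x 1 => "c1"
  'b' x 1 => "b1"
  'a' x 1 => "a1"
  'c' x 1 => "c1"
  'b' x 1 => "b1"
  'a' x 1 => "a1"
  'b' x 1 => "b1"
  'a' x 1 => "a1"
Compressed: "a2c1a1c1b1a1c1b1a1b1a1"
Compressed length: 22

22


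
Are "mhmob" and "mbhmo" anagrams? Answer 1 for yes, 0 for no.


Strings: "mhmob", "mbhmo"
Sorted first:  bhmmo
Sorted second: bhmmo
Sorted forms match => anagrams

1


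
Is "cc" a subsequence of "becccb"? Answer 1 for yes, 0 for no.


Check if "cc" is a subsequence of "becccb"
Greedy scan:
  Position 0 ('b'): no match needed
  Position 1 ('e'): no match needed
  Position 2 ('c'): matches sub[0] = 'c'
  Position 3 ('c'): matches sub[1] = 'c'
  Position 4 ('c'): no match needed
  Position 5 ('b'): no match needed
All 2 characters matched => is a subsequence

1


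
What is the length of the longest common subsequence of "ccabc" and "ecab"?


LCS of "ccabc" and "ecab"
DP table:
           e    c    a    b
      0    0    0    0    0
  c   0    0    1    1    1
  c   0    0    1    1    1
  a   0    0    1    2    2
  b   0    0    1    2    3
  c   0    0    1    2    3
LCS length = dp[5][4] = 3

3


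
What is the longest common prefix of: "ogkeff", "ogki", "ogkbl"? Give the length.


Words: ogkeff, ogki, ogkbl
  Position 0: all 'o' => match
  Position 1: all 'g' => match
  Position 2: all 'k' => match
  Position 3: ('e', 'i', 'b') => mismatch, stop
LCP = "ogk" (length 3)

3


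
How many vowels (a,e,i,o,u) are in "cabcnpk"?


Input: cabcnpk
Checking each character:
  'c' at position 0: consonant
  'a' at position 1: vowel (running total: 1)
  'b' at position 2: consonant
  'c' at position 3: consonant
  'n' at position 4: consonant
  'p' at position 5: consonant
  'k' at position 6: consonant
Total vowels: 1

1


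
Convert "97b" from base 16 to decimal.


Input: "97b" in base 16
Positional expansion:
  Digit '9' (value 9) x 16^2 = 2304
  Digit '7' (value 7) x 16^1 = 112
  Digit 'b' (value 11) x 16^0 = 11
Sum = 2427

2427


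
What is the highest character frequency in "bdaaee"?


Input: bdaaee
Character counts:
  'a': 2
  'b': 1
  'd': 1
  'e': 2
Maximum frequency: 2

2


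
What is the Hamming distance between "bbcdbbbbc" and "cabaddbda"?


Comparing "bbcdbbbbc" and "cabaddbda" position by position:
  Position 0: 'b' vs 'c' => differ
  Position 1: 'b' vs 'a' => differ
  Position 2: 'c' vs 'b' => differ
  Position 3: 'd' vs 'a' => differ
  Position 4: 'b' vs 'd' => differ
  Position 5: 'b' vs 'd' => differ
  Position 6: 'b' vs 'b' => same
  Position 7: 'b' vs 'd' => differ
  Position 8: 'c' vs 'a' => differ
Total differences (Hamming distance): 8

8


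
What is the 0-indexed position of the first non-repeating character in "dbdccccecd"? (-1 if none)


Input: dbdccccecd
Character frequencies:
  'b': 1
  'c': 5
  'd': 3
  'e': 1
Scanning left to right for freq == 1:
  Position 0 ('d'): freq=3, skip
  Position 1 ('b'): unique! => answer = 1

1


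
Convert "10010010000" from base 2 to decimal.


Input: "10010010000" in base 2
Positional expansion:
  Digit '1' (value 1) x 2^10 = 1024
  Digit '0' (value 0) x 2^9 = 0
  Digit '0' (value 0) x 2^8 = 0
  Digit '1' (value 1) x 2^7 = 128
  Digit '0' (value 0) x 2^6 = 0
  Digit '0' (value 0) x 2^5 = 0
  Digit '1' (value 1) x 2^4 = 16
  Digit '0' (value 0) x 2^3 = 0
  Digit '0' (value 0) x 2^2 = 0
  Digit '0' (value 0) x 2^1 = 0
  Digit '0' (value 0) x 2^0 = 0
Sum = 1168

1168


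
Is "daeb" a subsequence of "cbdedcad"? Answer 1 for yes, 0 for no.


Check if "daeb" is a subsequence of "cbdedcad"
Greedy scan:
  Position 0 ('c'): no match needed
  Position 1 ('b'): no match needed
  Position 2 ('d'): matches sub[0] = 'd'
  Position 3 ('e'): no match needed
  Position 4 ('d'): no match needed
  Position 5 ('c'): no match needed
  Position 6 ('a'): matches sub[1] = 'a'
  Position 7 ('d'): no match needed
Only matched 2/4 characters => not a subsequence

0


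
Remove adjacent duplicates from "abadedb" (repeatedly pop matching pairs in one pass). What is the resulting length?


Input: abadedb
Stack-based adjacent duplicate removal:
  Read 'a': push. Stack: a
  Read 'b': push. Stack: ab
  Read 'a': push. Stack: aba
  Read 'd': push. Stack: abad
  Read 'e': push. Stack: abade
  Read 'd': push. Stack: abaded
  Read 'b': push. Stack: abadedb
Final stack: "abadedb" (length 7)

7


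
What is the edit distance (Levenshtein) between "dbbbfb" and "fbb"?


Computing edit distance: "dbbbfb" -> "fbb"
DP table:
           f    b    b
      0    1    2    3
  d   1    1    2    3
  b   2    2    1    2
  b   3    3    2    1
  b   4    4    3    2
  f   5    4    4    3
  b   6    5    4    4
Edit distance = dp[6][3] = 4

4


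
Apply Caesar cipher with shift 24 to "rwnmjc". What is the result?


Caesar cipher: shift "rwnmjc" by 24
  'r' (pos 17) + 24 = pos 15 = 'p'
  'w' (pos 22) + 24 = pos 20 = 'u'
  'n' (pos 13) + 24 = pos 11 = 'l'
  'm' (pos 12) + 24 = pos 10 = 'k'
  'j' (pos 9) + 24 = pos 7 = 'h'
  'c' (pos 2) + 24 = pos 0 = 'a'
Result: pulkha

pulkha


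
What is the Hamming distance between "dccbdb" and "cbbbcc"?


Comparing "dccbdb" and "cbbbcc" position by position:
  Position 0: 'd' vs 'c' => differ
  Position 1: 'c' vs 'b' => differ
  Position 2: 'c' vs 'b' => differ
  Position 3: 'b' vs 'b' => same
  Position 4: 'd' vs 'c' => differ
  Position 5: 'b' vs 'c' => differ
Total differences (Hamming distance): 5

5


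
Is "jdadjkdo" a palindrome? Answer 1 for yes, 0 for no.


Input: jdadjkdo
Reversed: odkjdadj
  Compare pos 0 ('j') with pos 7 ('o'): MISMATCH
  Compare pos 1 ('d') with pos 6 ('d'): match
  Compare pos 2 ('a') with pos 5 ('k'): MISMATCH
  Compare pos 3 ('d') with pos 4 ('j'): MISMATCH
Result: not a palindrome

0


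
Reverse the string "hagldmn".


Input: hagldmn
Reading characters right to left:
  Position 6: 'n'
  Position 5: 'm'
  Position 4: 'd'
  Position 3: 'l'
  Position 2: 'g'
  Position 1: 'a'
  Position 0: 'h'
Reversed: nmdlgah

nmdlgah


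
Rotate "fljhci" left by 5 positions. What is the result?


Input: "fljhci", rotate left by 5
First 5 characters: "fljhc"
Remaining characters: "i"
Concatenate remaining + first: "i" + "fljhc" = "ifljhc"

ifljhc


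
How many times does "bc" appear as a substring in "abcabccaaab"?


Searching for "bc" in "abcabccaaab"
Scanning each position:
  Position 0: "ab" => no
  Position 1: "bc" => MATCH
  Position 2: "ca" => no
  Position 3: "ab" => no
  Position 4: "bc" => MATCH
  Position 5: "cc" => no
  Position 6: "ca" => no
  Position 7: "aa" => no
  Position 8: "aa" => no
  Position 9: "ab" => no
Total occurrences: 2

2


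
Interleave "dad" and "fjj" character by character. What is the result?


Interleaving "dad" and "fjj":
  Position 0: 'd' from first, 'f' from second => "df"
  Position 1: 'a' from first, 'j' from second => "aj"
  Position 2: 'd' from first, 'j' from second => "dj"
Result: dfajdj

dfajdj


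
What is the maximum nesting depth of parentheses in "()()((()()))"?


Input: "()()((()()))"
Tracking depth:
  Position 0 '(': depth becomes 1
  Position 1 ')': depth becomes 0
  Position 2 '(': depth becomes 1
  Position 3 ')': depth becomes 0
  Position 4 '(': depth becomes 1
  Position 5 '(': depth becomes 2
  Position 6 '(': depth becomes 3
  Position 7 ')': depth becomes 2
  Position 8 '(': depth becomes 3
  Position 9 ')': depth becomes 2
  Position 10 ')': depth becomes 1
  Position 11 ')': depth becomes 0
Maximum depth reached: 3

3


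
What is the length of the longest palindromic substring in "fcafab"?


Input: "fcafab"
Checking substrings for palindromes:
  [2:5] "afa" (len 3) => palindrome
Longest palindromic substring: "afa" with length 3

3


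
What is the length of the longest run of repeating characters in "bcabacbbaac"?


Input: "bcabacbbaac"
Scanning for longest run:
  Position 1 ('c'): new char, reset run to 1
  Position 2 ('a'): new char, reset run to 1
  Position 3 ('b'): new char, reset run to 1
  Position 4 ('a'): new char, reset run to 1
  Position 5 ('c'): new char, reset run to 1
  Position 6 ('b'): new char, reset run to 1
  Position 7 ('b'): continues run of 'b', length=2
  Position 8 ('a'): new char, reset run to 1
  Position 9 ('a'): continues run of 'a', length=2
  Position 10 ('c'): new char, reset run to 1
Longest run: 'b' with length 2

2


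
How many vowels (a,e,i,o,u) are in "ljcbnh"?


Input: ljcbnh
Checking each character:
  'l' at position 0: consonant
  'j' at position 1: consonant
  'c' at position 2: consonant
  'b' at position 3: consonant
  'n' at position 4: consonant
  'h' at position 5: consonant
Total vowels: 0

0


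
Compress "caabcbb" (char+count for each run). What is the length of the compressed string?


Input: caabcbb
Runs:
  'c' x 1 => "c1"
  'a' x 2 => "a2"
  'b' x 1 => "b1"
  'c' x 1 => "c1"
  'b' x 2 => "b2"
Compressed: "c1a2b1c1b2"
Compressed length: 10

10


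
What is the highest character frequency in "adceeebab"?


Input: adceeebab
Character counts:
  'a': 2
  'b': 2
  'c': 1
  'd': 1
  'e': 3
Maximum frequency: 3

3


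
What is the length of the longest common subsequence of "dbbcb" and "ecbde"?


LCS of "dbbcb" and "ecbde"
DP table:
           e    c    b    d    e
      0    0    0    0    0    0
  d   0    0    0    0    1    1
  b   0    0    0    1    1    1
  b   0    0    0    1    1    1
  c   0    0    1    1    1    1
  b   0    0    1    2    2    2
LCS length = dp[5][5] = 2

2


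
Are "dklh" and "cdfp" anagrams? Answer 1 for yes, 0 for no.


Strings: "dklh", "cdfp"
Sorted first:  dhkl
Sorted second: cdfp
Differ at position 0: 'd' vs 'c' => not anagrams

0


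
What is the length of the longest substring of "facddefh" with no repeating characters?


Input: "facddefh"
Sliding window (track last position of each char):
  Position 0 ('f'): window [0,0] length 1 -- new best
  Position 1 ('a'): window [0,1] length 2 -- new best
  Position 2 ('c'): window [0,2] length 3 -- new best
  Position 3 ('d'): window [0,3] length 4 -- new best
  Position 4 ('d'): repeat (last at 3), move window start to 4
  Position 4 ('d'): window [4,4] length 1
  Position 5 ('e'): window [4,5] length 2
  Position 6 ('f'): window [4,6] length 3
  Position 7 ('h'): window [4,7] length 4
Longest substring with no repeats: "facd" with length 4

4


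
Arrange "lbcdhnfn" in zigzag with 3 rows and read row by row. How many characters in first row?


Zigzag "lbcdhnfn" into 3 rows:
Placing characters:
  'l' => row 0
  'b' => row 1
  'c' => row 2
  'd' => row 1
  'h' => row 0
  'n' => row 1
  'f' => row 2
  'n' => row 1
Rows:
  Row 0: "lh"
  Row 1: "bdnn"
  Row 2: "cf"
First row length: 2

2


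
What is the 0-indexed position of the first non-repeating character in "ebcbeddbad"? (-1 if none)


Input: ebcbeddbad
Character frequencies:
  'a': 1
  'b': 3
  'c': 1
  'd': 3
  'e': 2
Scanning left to right for freq == 1:
  Position 0 ('e'): freq=2, skip
  Position 1 ('b'): freq=3, skip
  Position 2 ('c'): unique! => answer = 2

2


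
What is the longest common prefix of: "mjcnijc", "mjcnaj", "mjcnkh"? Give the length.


Words: mjcnijc, mjcnaj, mjcnkh
  Position 0: all 'm' => match
  Position 1: all 'j' => match
  Position 2: all 'c' => match
  Position 3: all 'n' => match
  Position 4: ('i', 'a', 'k') => mismatch, stop
LCP = "mjcn" (length 4)

4


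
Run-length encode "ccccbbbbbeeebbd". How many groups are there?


Input: ccccbbbbbeeebbd
Scanning for consecutive runs:
  Group 1: 'c' x 4 (positions 0-3)
  Group 2: 'b' x 5 (positions 4-8)
  Group 3: 'e' x 3 (positions 9-11)
  Group 4: 'b' x 2 (positions 12-13)
  Group 5: 'd' x 1 (positions 14-14)
Total groups: 5

5


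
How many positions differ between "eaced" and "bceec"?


Comparing "eaced" and "bceec" position by position:
  Position 0: 'e' vs 'b' => DIFFER
  Position 1: 'a' vs 'c' => DIFFER
  Position 2: 'c' vs 'e' => DIFFER
  Position 3: 'e' vs 'e' => same
  Position 4: 'd' vs 'c' => DIFFER
Positions that differ: 4

4


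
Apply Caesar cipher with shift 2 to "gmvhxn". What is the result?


Caesar cipher: shift "gmvhxn" by 2
  'g' (pos 6) + 2 = pos 8 = 'i'
  'm' (pos 12) + 2 = pos 14 = 'o'
  'v' (pos 21) + 2 = pos 23 = 'x'
  'h' (pos 7) + 2 = pos 9 = 'j'
  'x' (pos 23) + 2 = pos 25 = 'z'
  'n' (pos 13) + 2 = pos 15 = 'p'
Result: ioxjzp

ioxjzp


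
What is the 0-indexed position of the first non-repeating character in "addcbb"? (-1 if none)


Input: addcbb
Character frequencies:
  'a': 1
  'b': 2
  'c': 1
  'd': 2
Scanning left to right for freq == 1:
  Position 0 ('a'): unique! => answer = 0

0


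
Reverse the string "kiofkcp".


Input: kiofkcp
Reading characters right to left:
  Position 6: 'p'
  Position 5: 'c'
  Position 4: 'k'
  Position 3: 'f'
  Position 2: 'o'
  Position 1: 'i'
  Position 0: 'k'
Reversed: pckfoik

pckfoik


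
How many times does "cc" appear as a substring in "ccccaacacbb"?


Searching for "cc" in "ccccaacacbb"
Scanning each position:
  Position 0: "cc" => MATCH
  Position 1: "cc" => MATCH
  Position 2: "cc" => MATCH
  Position 3: "ca" => no
  Position 4: "aa" => no
  Position 5: "ac" => no
  Position 6: "ca" => no
  Position 7: "ac" => no
  Position 8: "cb" => no
  Position 9: "bb" => no
Total occurrences: 3

3


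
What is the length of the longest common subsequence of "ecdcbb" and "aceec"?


LCS of "ecdcbb" and "aceec"
DP table:
           a    c    e    e    c
      0    0    0    0    0    0
  e   0    0    0    1    1    1
  c   0    0    1    1    1    2
  d   0    0    1    1    1    2
  c   0    0    1    1    1    2
  b   0    0    1    1    1    2
  b   0    0    1    1    1    2
LCS length = dp[6][5] = 2

2


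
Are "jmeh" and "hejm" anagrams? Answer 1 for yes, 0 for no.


Strings: "jmeh", "hejm"
Sorted first:  ehjm
Sorted second: ehjm
Sorted forms match => anagrams

1


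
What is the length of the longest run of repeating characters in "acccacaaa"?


Input: "acccacaaa"
Scanning for longest run:
  Position 1 ('c'): new char, reset run to 1
  Position 2 ('c'): continues run of 'c', length=2
  Position 3 ('c'): continues run of 'c', length=3
  Position 4 ('a'): new char, reset run to 1
  Position 5 ('c'): new char, reset run to 1
  Position 6 ('a'): new char, reset run to 1
  Position 7 ('a'): continues run of 'a', length=2
  Position 8 ('a'): continues run of 'a', length=3
Longest run: 'c' with length 3

3


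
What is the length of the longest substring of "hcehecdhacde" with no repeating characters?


Input: "hcehecdhacde"
Sliding window (track last position of each char):
  Position 0 ('h'): window [0,0] length 1 -- new best
  Position 1 ('c'): window [0,1] length 2 -- new best
  Position 2 ('e'): window [0,2] length 3 -- new best
  Position 3 ('h'): repeat (last at 0), move window start to 1
  Position 3 ('h'): window [1,3] length 3
  Position 4 ('e'): repeat (last at 2), move window start to 3
  Position 4 ('e'): window [3,4] length 2
  Position 5 ('c'): window [3,5] length 3
  Position 6 ('d'): window [3,6] length 4 -- new best
  Position 7 ('h'): repeat (last at 3), move window start to 4
  Position 7 ('h'): window [4,7] length 4
  Position 8 ('a'): window [4,8] length 5 -- new best
  Position 9 ('c'): repeat (last at 5), move window start to 6
  Position 9 ('c'): window [6,9] length 4
  Position 10 ('d'): repeat (last at 6), move window start to 7
  Position 10 ('d'): window [7,10] length 4
  Position 11 ('e'): window [7,11] length 5
Longest substring with no repeats: "ecdha" with length 5

5


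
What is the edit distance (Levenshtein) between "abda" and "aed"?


Computing edit distance: "abda" -> "aed"
DP table:
           a    e    d
      0    1    2    3
  a   1    0    1    2
  b   2    1    1    2
  d   3    2    2    1
  a   4    3    3    2
Edit distance = dp[4][3] = 2

2


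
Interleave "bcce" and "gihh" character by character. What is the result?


Interleaving "bcce" and "gihh":
  Position 0: 'b' from first, 'g' from second => "bg"
  Position 1: 'c' from first, 'i' from second => "ci"
  Position 2: 'c' from first, 'h' from second => "ch"
  Position 3: 'e' from first, 'h' from second => "eh"
Result: bgcicheh

bgcicheh


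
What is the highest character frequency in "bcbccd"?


Input: bcbccd
Character counts:
  'b': 2
  'c': 3
  'd': 1
Maximum frequency: 3

3


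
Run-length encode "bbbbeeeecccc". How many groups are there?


Input: bbbbeeeecccc
Scanning for consecutive runs:
  Group 1: 'b' x 4 (positions 0-3)
  Group 2: 'e' x 4 (positions 4-7)
  Group 3: 'c' x 4 (positions 8-11)
Total groups: 3

3


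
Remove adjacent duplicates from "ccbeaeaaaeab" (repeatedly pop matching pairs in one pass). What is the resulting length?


Input: ccbeaeaaaeab
Stack-based adjacent duplicate removal:
  Read 'c': push. Stack: c
  Read 'c': matches stack top 'c' => pop. Stack: (empty)
  Read 'b': push. Stack: b
  Read 'e': push. Stack: be
  Read 'a': push. Stack: bea
  Read 'e': push. Stack: beae
  Read 'a': push. Stack: beaea
  Read 'a': matches stack top 'a' => pop. Stack: beae
  Read 'a': push. Stack: beaea
  Read 'e': push. Stack: beaeae
  Read 'a': push. Stack: beaeaea
  Read 'b': push. Stack: beaeaeab
Final stack: "beaeaeab" (length 8)

8


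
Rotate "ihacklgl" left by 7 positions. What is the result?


Input: "ihacklgl", rotate left by 7
First 7 characters: "ihacklg"
Remaining characters: "l"
Concatenate remaining + first: "l" + "ihacklg" = "lihacklg"

lihacklg


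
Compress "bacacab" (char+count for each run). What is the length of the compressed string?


Input: bacacab
Runs:
  'b' x 1 => "b1"
  'a' x 1 => "a1"
  'c' x 1 => "c1"
  'a' x 1 => "a1"
  'c' x 1 => "c1"
  'a' x 1 => "a1"
  'b' x 1 => "b1"
Compressed: "b1a1c1a1c1a1b1"
Compressed length: 14

14


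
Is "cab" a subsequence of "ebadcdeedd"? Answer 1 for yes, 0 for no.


Check if "cab" is a subsequence of "ebadcdeedd"
Greedy scan:
  Position 0 ('e'): no match needed
  Position 1 ('b'): no match needed
  Position 2 ('a'): no match needed
  Position 3 ('d'): no match needed
  Position 4 ('c'): matches sub[0] = 'c'
  Position 5 ('d'): no match needed
  Position 6 ('e'): no match needed
  Position 7 ('e'): no match needed
  Position 8 ('d'): no match needed
  Position 9 ('d'): no match needed
Only matched 1/3 characters => not a subsequence

0


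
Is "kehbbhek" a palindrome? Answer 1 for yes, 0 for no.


Input: kehbbhek
Reversed: kehbbhek
  Compare pos 0 ('k') with pos 7 ('k'): match
  Compare pos 1 ('e') with pos 6 ('e'): match
  Compare pos 2 ('h') with pos 5 ('h'): match
  Compare pos 3 ('b') with pos 4 ('b'): match
Result: palindrome

1


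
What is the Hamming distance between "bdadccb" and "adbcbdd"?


Comparing "bdadccb" and "adbcbdd" position by position:
  Position 0: 'b' vs 'a' => differ
  Position 1: 'd' vs 'd' => same
  Position 2: 'a' vs 'b' => differ
  Position 3: 'd' vs 'c' => differ
  Position 4: 'c' vs 'b' => differ
  Position 5: 'c' vs 'd' => differ
  Position 6: 'b' vs 'd' => differ
Total differences (Hamming distance): 6

6


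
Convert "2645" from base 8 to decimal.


Input: "2645" in base 8
Positional expansion:
  Digit '2' (value 2) x 8^3 = 1024
  Digit '6' (value 6) x 8^2 = 384
  Digit '4' (value 4) x 8^1 = 32
  Digit '5' (value 5) x 8^0 = 5
Sum = 1445

1445


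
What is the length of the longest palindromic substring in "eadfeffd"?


Input: "eadfeffd"
Checking substrings for palindromes:
  [3:6] "fef" (len 3) => palindrome
  [5:7] "ff" (len 2) => palindrome
Longest palindromic substring: "fef" with length 3

3


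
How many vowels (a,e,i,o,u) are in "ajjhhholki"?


Input: ajjhhholki
Checking each character:
  'a' at position 0: vowel (running total: 1)
  'j' at position 1: consonant
  'j' at position 2: consonant
  'h' at position 3: consonant
  'h' at position 4: consonant
  'h' at position 5: consonant
  'o' at position 6: vowel (running total: 2)
  'l' at position 7: consonant
  'k' at position 8: consonant
  'i' at position 9: vowel (running total: 3)
Total vowels: 3

3


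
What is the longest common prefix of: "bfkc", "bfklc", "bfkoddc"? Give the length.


Words: bfkc, bfklc, bfkoddc
  Position 0: all 'b' => match
  Position 1: all 'f' => match
  Position 2: all 'k' => match
  Position 3: ('c', 'l', 'o') => mismatch, stop
LCP = "bfk" (length 3)

3


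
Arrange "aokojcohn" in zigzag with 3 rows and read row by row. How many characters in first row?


Zigzag "aokojcohn" into 3 rows:
Placing characters:
  'a' => row 0
  'o' => row 1
  'k' => row 2
  'o' => row 1
  'j' => row 0
  'c' => row 1
  'o' => row 2
  'h' => row 1
  'n' => row 0
Rows:
  Row 0: "ajn"
  Row 1: "ooch"
  Row 2: "ko"
First row length: 3

3


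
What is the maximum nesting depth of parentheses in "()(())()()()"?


Input: "()(())()()()"
Tracking depth:
  Position 0 '(': depth becomes 1
  Position 1 ')': depth becomes 0
  Position 2 '(': depth becomes 1
  Position 3 '(': depth becomes 2
  Position 4 ')': depth becomes 1
  Position 5 ')': depth becomes 0
  Position 6 '(': depth becomes 1
  Position 7 ')': depth becomes 0
  Position 8 '(': depth becomes 1
  Position 9 ')': depth becomes 0
  Position 10 '(': depth becomes 1
  Position 11 ')': depth becomes 0
Maximum depth reached: 2

2


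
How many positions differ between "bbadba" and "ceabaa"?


Comparing "bbadba" and "ceabaa" position by position:
  Position 0: 'b' vs 'c' => DIFFER
  Position 1: 'b' vs 'e' => DIFFER
  Position 2: 'a' vs 'a' => same
  Position 3: 'd' vs 'b' => DIFFER
  Position 4: 'b' vs 'a' => DIFFER
  Position 5: 'a' vs 'a' => same
Positions that differ: 4

4


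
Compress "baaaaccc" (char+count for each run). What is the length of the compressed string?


Input: baaaaccc
Runs:
  'b' x 1 => "b1"
  'a' x 4 => "a4"
  'c' x 3 => "c3"
Compressed: "b1a4c3"
Compressed length: 6

6


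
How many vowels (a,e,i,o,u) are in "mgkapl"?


Input: mgkapl
Checking each character:
  'm' at position 0: consonant
  'g' at position 1: consonant
  'k' at position 2: consonant
  'a' at position 3: vowel (running total: 1)
  'p' at position 4: consonant
  'l' at position 5: consonant
Total vowels: 1

1


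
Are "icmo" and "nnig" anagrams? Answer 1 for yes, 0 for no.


Strings: "icmo", "nnig"
Sorted first:  cimo
Sorted second: ginn
Differ at position 0: 'c' vs 'g' => not anagrams

0


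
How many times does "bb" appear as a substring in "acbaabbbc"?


Searching for "bb" in "acbaabbbc"
Scanning each position:
  Position 0: "ac" => no
  Position 1: "cb" => no
  Position 2: "ba" => no
  Position 3: "aa" => no
  Position 4: "ab" => no
  Position 5: "bb" => MATCH
  Position 6: "bb" => MATCH
  Position 7: "bc" => no
Total occurrences: 2

2


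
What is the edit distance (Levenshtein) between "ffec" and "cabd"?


Computing edit distance: "ffec" -> "cabd"
DP table:
           c    a    b    d
      0    1    2    3    4
  f   1    1    2    3    4
  f   2    2    2    3    4
  e   3    3    3    3    4
  c   4    3    4    4    4
Edit distance = dp[4][4] = 4

4


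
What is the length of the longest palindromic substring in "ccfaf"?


Input: "ccfaf"
Checking substrings for palindromes:
  [2:5] "faf" (len 3) => palindrome
  [0:2] "cc" (len 2) => palindrome
Longest palindromic substring: "faf" with length 3

3


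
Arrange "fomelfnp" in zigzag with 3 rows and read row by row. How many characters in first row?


Zigzag "fomelfnp" into 3 rows:
Placing characters:
  'f' => row 0
  'o' => row 1
  'm' => row 2
  'e' => row 1
  'l' => row 0
  'f' => row 1
  'n' => row 2
  'p' => row 1
Rows:
  Row 0: "fl"
  Row 1: "oefp"
  Row 2: "mn"
First row length: 2

2


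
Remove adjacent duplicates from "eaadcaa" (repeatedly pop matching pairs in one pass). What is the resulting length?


Input: eaadcaa
Stack-based adjacent duplicate removal:
  Read 'e': push. Stack: e
  Read 'a': push. Stack: ea
  Read 'a': matches stack top 'a' => pop. Stack: e
  Read 'd': push. Stack: ed
  Read 'c': push. Stack: edc
  Read 'a': push. Stack: edca
  Read 'a': matches stack top 'a' => pop. Stack: edc
Final stack: "edc" (length 3)

3


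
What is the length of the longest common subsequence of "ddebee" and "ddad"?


LCS of "ddebee" and "ddad"
DP table:
           d    d    a    d
      0    0    0    0    0
  d   0    1    1    1    1
  d   0    1    2    2    2
  e   0    1    2    2    2
  b   0    1    2    2    2
  e   0    1    2    2    2
  e   0    1    2    2    2
LCS length = dp[6][4] = 2

2


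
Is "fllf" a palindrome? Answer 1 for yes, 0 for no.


Input: fllf
Reversed: fllf
  Compare pos 0 ('f') with pos 3 ('f'): match
  Compare pos 1 ('l') with pos 2 ('l'): match
Result: palindrome

1


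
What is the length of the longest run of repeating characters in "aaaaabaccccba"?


Input: "aaaaabaccccba"
Scanning for longest run:
  Position 1 ('a'): continues run of 'a', length=2
  Position 2 ('a'): continues run of 'a', length=3
  Position 3 ('a'): continues run of 'a', length=4
  Position 4 ('a'): continues run of 'a', length=5
  Position 5 ('b'): new char, reset run to 1
  Position 6 ('a'): new char, reset run to 1
  Position 7 ('c'): new char, reset run to 1
  Position 8 ('c'): continues run of 'c', length=2
  Position 9 ('c'): continues run of 'c', length=3
  Position 10 ('c'): continues run of 'c', length=4
  Position 11 ('b'): new char, reset run to 1
  Position 12 ('a'): new char, reset run to 1
Longest run: 'a' with length 5

5


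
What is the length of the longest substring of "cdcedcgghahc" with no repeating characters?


Input: "cdcedcgghahc"
Sliding window (track last position of each char):
  Position 0 ('c'): window [0,0] length 1 -- new best
  Position 1 ('d'): window [0,1] length 2 -- new best
  Position 2 ('c'): repeat (last at 0), move window start to 1
  Position 2 ('c'): window [1,2] length 2
  Position 3 ('e'): window [1,3] length 3 -- new best
  Position 4 ('d'): repeat (last at 1), move window start to 2
  Position 4 ('d'): window [2,4] length 3
  Position 5 ('c'): repeat (last at 2), move window start to 3
  Position 5 ('c'): window [3,5] length 3
  Position 6 ('g'): window [3,6] length 4 -- new best
  Position 7 ('g'): repeat (last at 6), move window start to 7
  Position 7 ('g'): window [7,7] length 1
  Position 8 ('h'): window [7,8] length 2
  Position 9 ('a'): window [7,9] length 3
  Position 10 ('h'): repeat (last at 8), move window start to 9
  Position 10 ('h'): window [9,10] length 2
  Position 11 ('c'): window [9,11] length 3
Longest substring with no repeats: "edcg" with length 4

4


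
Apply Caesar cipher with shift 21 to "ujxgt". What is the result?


Caesar cipher: shift "ujxgt" by 21
  'u' (pos 20) + 21 = pos 15 = 'p'
  'j' (pos 9) + 21 = pos 4 = 'e'
  'x' (pos 23) + 21 = pos 18 = 's'
  'g' (pos 6) + 21 = pos 1 = 'b'
  't' (pos 19) + 21 = pos 14 = 'o'
Result: pesbo

pesbo


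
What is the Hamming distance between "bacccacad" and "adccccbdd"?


Comparing "bacccacad" and "adccccbdd" position by position:
  Position 0: 'b' vs 'a' => differ
  Position 1: 'a' vs 'd' => differ
  Position 2: 'c' vs 'c' => same
  Position 3: 'c' vs 'c' => same
  Position 4: 'c' vs 'c' => same
  Position 5: 'a' vs 'c' => differ
  Position 6: 'c' vs 'b' => differ
  Position 7: 'a' vs 'd' => differ
  Position 8: 'd' vs 'd' => same
Total differences (Hamming distance): 5

5


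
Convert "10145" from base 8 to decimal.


Input: "10145" in base 8
Positional expansion:
  Digit '1' (value 1) x 8^4 = 4096
  Digit '0' (value 0) x 8^3 = 0
  Digit '1' (value 1) x 8^2 = 64
  Digit '4' (value 4) x 8^1 = 32
  Digit '5' (value 5) x 8^0 = 5
Sum = 4197

4197


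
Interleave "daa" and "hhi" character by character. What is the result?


Interleaving "daa" and "hhi":
  Position 0: 'd' from first, 'h' from second => "dh"
  Position 1: 'a' from first, 'h' from second => "ah"
  Position 2: 'a' from first, 'i' from second => "ai"
Result: dhahai

dhahai


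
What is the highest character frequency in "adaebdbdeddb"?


Input: adaebdbdeddb
Character counts:
  'a': 2
  'b': 3
  'd': 5
  'e': 2
Maximum frequency: 5

5


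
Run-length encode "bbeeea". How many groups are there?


Input: bbeeea
Scanning for consecutive runs:
  Group 1: 'b' x 2 (positions 0-1)
  Group 2: 'e' x 3 (positions 2-4)
  Group 3: 'a' x 1 (positions 5-5)
Total groups: 3

3


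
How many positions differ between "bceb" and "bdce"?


Comparing "bceb" and "bdce" position by position:
  Position 0: 'b' vs 'b' => same
  Position 1: 'c' vs 'd' => DIFFER
  Position 2: 'e' vs 'c' => DIFFER
  Position 3: 'b' vs 'e' => DIFFER
Positions that differ: 3

3


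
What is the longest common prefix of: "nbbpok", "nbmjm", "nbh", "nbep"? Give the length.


Words: nbbpok, nbmjm, nbh, nbep
  Position 0: all 'n' => match
  Position 1: all 'b' => match
  Position 2: ('b', 'm', 'h', 'e') => mismatch, stop
LCP = "nb" (length 2)

2


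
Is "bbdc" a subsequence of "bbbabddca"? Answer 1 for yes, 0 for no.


Check if "bbdc" is a subsequence of "bbbabddca"
Greedy scan:
  Position 0 ('b'): matches sub[0] = 'b'
  Position 1 ('b'): matches sub[1] = 'b'
  Position 2 ('b'): no match needed
  Position 3 ('a'): no match needed
  Position 4 ('b'): no match needed
  Position 5 ('d'): matches sub[2] = 'd'
  Position 6 ('d'): no match needed
  Position 7 ('c'): matches sub[3] = 'c'
  Position 8 ('a'): no match needed
All 4 characters matched => is a subsequence

1


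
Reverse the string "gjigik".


Input: gjigik
Reading characters right to left:
  Position 5: 'k'
  Position 4: 'i'
  Position 3: 'g'
  Position 2: 'i'
  Position 1: 'j'
  Position 0: 'g'
Reversed: kigijg

kigijg


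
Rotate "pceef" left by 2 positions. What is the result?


Input: "pceef", rotate left by 2
First 2 characters: "pc"
Remaining characters: "eef"
Concatenate remaining + first: "eef" + "pc" = "eefpc"

eefpc


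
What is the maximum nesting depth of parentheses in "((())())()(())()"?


Input: "((())())()(())()"
Tracking depth:
  Position 0 '(': depth becomes 1
  Position 1 '(': depth becomes 2
  Position 2 '(': depth becomes 3
  Position 3 ')': depth becomes 2
  Position 4 ')': depth becomes 1
  Position 5 '(': depth becomes 2
  Position 6 ')': depth becomes 1
  Position 7 ')': depth becomes 0
  Position 8 '(': depth becomes 1
  Position 9 ')': depth becomes 0
  Position 10 '(': depth becomes 1
  Position 11 '(': depth becomes 2
  Position 12 ')': depth becomes 1
  Position 13 ')': depth becomes 0
  Position 14 '(': depth becomes 1
  Position 15 ')': depth becomes 0
Maximum depth reached: 3

3


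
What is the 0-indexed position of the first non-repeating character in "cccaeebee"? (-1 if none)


Input: cccaeebee
Character frequencies:
  'a': 1
  'b': 1
  'c': 3
  'e': 4
Scanning left to right for freq == 1:
  Position 0 ('c'): freq=3, skip
  Position 1 ('c'): freq=3, skip
  Position 2 ('c'): freq=3, skip
  Position 3 ('a'): unique! => answer = 3

3


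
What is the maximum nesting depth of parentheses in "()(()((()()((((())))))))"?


Input: "()(()((()()((((())))))))"
Tracking depth:
  Position 0 '(': depth becomes 1
  Position 1 ')': depth becomes 0
  Position 2 '(': depth becomes 1
  Position 3 '(': depth becomes 2
  Position 4 ')': depth becomes 1
  Position 5 '(': depth becomes 2
  Position 6 '(': depth becomes 3
  Position 7 '(': depth becomes 4
  Position 8 ')': depth becomes 3
  Position 9 '(': depth becomes 4
  Position 10 ')': depth becomes 3
  Position 11 '(': depth becomes 4
  Position 12 '(': depth becomes 5
  Position 13 '(': depth becomes 6
  Position 14 '(': depth becomes 7
  Position 15 '(': depth becomes 8
  Position 16 ')': depth becomes 7
  Position 17 ')': depth becomes 6
  Position 18 ')': depth becomes 5
  Position 19 ')': depth becomes 4
  Position 20 ')': depth becomes 3
  Position 21 ')': depth becomes 2
  Position 22 ')': depth becomes 1
  Position 23 ')': depth becomes 0
Maximum depth reached: 8

8
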